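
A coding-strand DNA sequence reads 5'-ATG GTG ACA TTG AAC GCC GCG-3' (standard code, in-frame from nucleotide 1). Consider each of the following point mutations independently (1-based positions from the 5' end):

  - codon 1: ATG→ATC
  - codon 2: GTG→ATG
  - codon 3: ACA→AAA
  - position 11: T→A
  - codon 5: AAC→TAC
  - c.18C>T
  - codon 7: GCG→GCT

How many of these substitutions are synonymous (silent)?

Codon 1: ATG (Met) → ATC (Ile) — missense.
Codon 2: GTG (Val) → ATG (Met) — missense.
Codon 3: ACA (Thr) → AAA (Lys) — missense.
Codon 4: TTG (Leu) → TAG (Stop) — nonsense.
Codon 5: AAC (Asn) → TAC (Tyr) — missense.
Codon 6: GCC (Ala) → GCT (Ala) — synonymous.
Codon 7: GCG (Ala) → GCT (Ala) — synonymous.
Synonymous: 2 of 7.

2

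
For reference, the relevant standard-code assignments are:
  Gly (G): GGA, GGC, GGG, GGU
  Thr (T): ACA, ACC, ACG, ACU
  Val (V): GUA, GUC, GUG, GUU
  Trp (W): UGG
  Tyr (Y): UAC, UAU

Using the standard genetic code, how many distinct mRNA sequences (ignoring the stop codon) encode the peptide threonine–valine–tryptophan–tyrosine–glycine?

Thr: 4 codons.
Val: 4 codons.
Trp: 1 codon.
Tyr: 2 codons.
Gly: 4 codons.
4 × 4 × 1 × 2 × 4 = 128.

128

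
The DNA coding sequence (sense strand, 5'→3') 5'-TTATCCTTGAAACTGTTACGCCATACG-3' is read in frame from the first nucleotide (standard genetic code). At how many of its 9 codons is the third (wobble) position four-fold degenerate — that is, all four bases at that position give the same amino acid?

Codon 1 TTA (Leu): third position 2-fold.
Codon 2 TCC (Ser): third position 4-fold.
Codon 3 TTG (Leu): third position 2-fold.
Codon 4 AAA (Lys): third position 2-fold.
Codon 5 CTG (Leu): third position 4-fold.
Codon 6 TTA (Leu): third position 2-fold.
Codon 7 CGC (Arg): third position 4-fold.
Codon 8 CAT (His): third position 2-fold.
Codon 9 ACG (Thr): third position 4-fold.
Four-fold degenerate third positions: 4.

4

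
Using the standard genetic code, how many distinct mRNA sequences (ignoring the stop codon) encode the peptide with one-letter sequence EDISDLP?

3456

Glu: 2 codons.
Asp: 2 codons.
Ile: 3 codons.
Ser: 6 codons.
Asp: 2 codons.
Leu: 6 codons.
Pro: 4 codons.
2 × 2 × 3 × 6 × 2 × 6 × 4 = 3456.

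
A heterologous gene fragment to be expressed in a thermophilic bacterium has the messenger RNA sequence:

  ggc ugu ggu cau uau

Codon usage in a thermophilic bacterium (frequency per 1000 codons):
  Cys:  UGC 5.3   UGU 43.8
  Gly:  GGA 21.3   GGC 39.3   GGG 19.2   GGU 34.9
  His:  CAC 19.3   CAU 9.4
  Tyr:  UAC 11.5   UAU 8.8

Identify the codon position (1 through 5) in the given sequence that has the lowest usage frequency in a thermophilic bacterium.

5

Codon 1 GGC (Gly): 39.3 per 1000.
Codon 2 UGU (Cys): 43.8 per 1000.
Codon 3 GGU (Gly): 34.9 per 1000.
Codon 4 CAU (His): 9.4 per 1000.
Codon 5 UAU (Tyr): 8.8 per 1000.
Lowest frequency is 8.8 at codon 5.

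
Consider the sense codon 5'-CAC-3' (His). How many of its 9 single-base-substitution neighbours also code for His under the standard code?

1

Position 1: none → 0 synonymous.
Position 2: none → 0 synonymous.
Position 3: CAU → 1 synonymous.
Total: 0 + 0 + 1 = 1.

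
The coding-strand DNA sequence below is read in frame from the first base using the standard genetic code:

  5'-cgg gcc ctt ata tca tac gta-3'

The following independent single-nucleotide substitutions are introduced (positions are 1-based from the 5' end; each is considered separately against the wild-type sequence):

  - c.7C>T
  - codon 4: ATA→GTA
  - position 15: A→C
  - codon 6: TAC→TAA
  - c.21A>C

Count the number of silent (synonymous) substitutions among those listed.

Codon 3: CTT (Leu) → TTT (Phe) — missense.
Codon 4: ATA (Ile) → GTA (Val) — missense.
Codon 5: TCA (Ser) → TCC (Ser) — synonymous.
Codon 6: TAC (Tyr) → TAA (Stop) — nonsense.
Codon 7: GTA (Val) → GTC (Val) — synonymous.
Synonymous: 2 of 5.

2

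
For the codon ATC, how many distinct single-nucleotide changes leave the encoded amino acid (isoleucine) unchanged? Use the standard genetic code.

2

Position 1: none → 0 synonymous.
Position 2: none → 0 synonymous.
Position 3: ATT, ATA → 2 synonymous.
Total: 0 + 0 + 2 = 2.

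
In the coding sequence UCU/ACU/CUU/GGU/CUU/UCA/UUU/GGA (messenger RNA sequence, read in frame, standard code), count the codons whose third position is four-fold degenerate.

7

Codon 1 UCU (Ser): third position 4-fold.
Codon 2 ACU (Thr): third position 4-fold.
Codon 3 CUU (Leu): third position 4-fold.
Codon 4 GGU (Gly): third position 4-fold.
Codon 5 CUU (Leu): third position 4-fold.
Codon 6 UCA (Ser): third position 4-fold.
Codon 7 UUU (Phe): third position 2-fold.
Codon 8 GGA (Gly): third position 4-fold.
Four-fold degenerate third positions: 7.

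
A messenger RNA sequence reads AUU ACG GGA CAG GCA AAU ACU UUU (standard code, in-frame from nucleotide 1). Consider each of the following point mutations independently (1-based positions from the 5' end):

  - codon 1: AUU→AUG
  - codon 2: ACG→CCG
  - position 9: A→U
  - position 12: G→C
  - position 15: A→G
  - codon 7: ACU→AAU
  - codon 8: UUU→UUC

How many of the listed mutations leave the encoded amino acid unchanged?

3

Codon 1: AUU (Ile) → AUG (Met) — missense.
Codon 2: ACG (Thr) → CCG (Pro) — missense.
Codon 3: GGA (Gly) → GGU (Gly) — synonymous.
Codon 4: CAG (Gln) → CAC (His) — missense.
Codon 5: GCA (Ala) → GCG (Ala) — synonymous.
Codon 7: ACU (Thr) → AAU (Asn) — missense.
Codon 8: UUU (Phe) → UUC (Phe) — synonymous.
Synonymous: 3 of 7.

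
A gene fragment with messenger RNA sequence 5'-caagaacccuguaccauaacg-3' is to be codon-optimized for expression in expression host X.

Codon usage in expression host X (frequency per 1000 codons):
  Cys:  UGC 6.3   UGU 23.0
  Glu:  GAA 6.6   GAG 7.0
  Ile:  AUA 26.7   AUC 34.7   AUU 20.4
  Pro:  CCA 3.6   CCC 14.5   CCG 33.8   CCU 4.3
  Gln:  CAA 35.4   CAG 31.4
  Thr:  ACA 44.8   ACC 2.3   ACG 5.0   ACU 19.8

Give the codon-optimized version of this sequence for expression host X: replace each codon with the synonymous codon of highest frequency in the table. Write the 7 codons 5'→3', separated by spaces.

CAA GAG CCG UGU ACA AUC ACA

Codon 1 (Gln): best is CAA at 35.4.
Codon 2 (Glu): best is GAG at 7.0.
Codon 3 (Pro): best is CCG at 33.8.
Codon 4 (Cys): best is UGU at 23.0.
Codon 5 (Thr): best is ACA at 44.8.
Codon 6 (Ile): best is AUC at 34.7.
Codon 7 (Thr): best is ACA at 44.8.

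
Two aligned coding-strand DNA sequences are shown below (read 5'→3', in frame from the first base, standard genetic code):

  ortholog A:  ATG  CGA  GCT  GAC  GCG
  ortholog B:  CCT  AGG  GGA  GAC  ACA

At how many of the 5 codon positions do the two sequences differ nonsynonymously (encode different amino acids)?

3

Codon 1: ATG Met / CCT Pro — nonsynonymous.
Codon 2: CGA Arg / AGG Arg — synonymous.
Codon 3: GCT Ala / GGA Gly — nonsynonymous.
Codon 4: GAC Asp / GAC Asp — identical.
Codon 5: GCG Ala / ACA Thr — nonsynonymous.
Nonsynonymous differences: 3.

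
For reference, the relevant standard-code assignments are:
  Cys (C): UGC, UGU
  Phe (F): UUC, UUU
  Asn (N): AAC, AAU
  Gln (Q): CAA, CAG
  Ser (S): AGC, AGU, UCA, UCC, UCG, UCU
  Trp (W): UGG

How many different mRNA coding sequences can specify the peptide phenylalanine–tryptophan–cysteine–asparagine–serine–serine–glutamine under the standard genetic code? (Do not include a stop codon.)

Phe: 2 codons.
Trp: 1 codon.
Cys: 2 codons.
Asn: 2 codons.
Ser: 6 codons.
Ser: 6 codons.
Gln: 2 codons.
2 × 1 × 2 × 2 × 6 × 6 × 2 = 576.

576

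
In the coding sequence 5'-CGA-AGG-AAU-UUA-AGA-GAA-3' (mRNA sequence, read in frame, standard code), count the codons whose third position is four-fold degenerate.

Codon 1 CGA (Arg): third position 4-fold.
Codon 2 AGG (Arg): third position 2-fold.
Codon 3 AAU (Asn): third position 2-fold.
Codon 4 UUA (Leu): third position 2-fold.
Codon 5 AGA (Arg): third position 2-fold.
Codon 6 GAA (Glu): third position 2-fold.
Four-fold degenerate third positions: 1.

1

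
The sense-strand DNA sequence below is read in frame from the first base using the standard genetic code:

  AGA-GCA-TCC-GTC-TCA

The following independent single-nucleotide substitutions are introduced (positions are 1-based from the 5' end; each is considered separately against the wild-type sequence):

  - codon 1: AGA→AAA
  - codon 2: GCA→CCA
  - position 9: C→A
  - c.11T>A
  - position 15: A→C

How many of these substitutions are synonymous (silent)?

Codon 1: AGA (Arg) → AAA (Lys) — missense.
Codon 2: GCA (Ala) → CCA (Pro) — missense.
Codon 3: TCC (Ser) → TCA (Ser) — synonymous.
Codon 4: GTC (Val) → GAC (Asp) — missense.
Codon 5: TCA (Ser) → TCC (Ser) — synonymous.
Synonymous: 2 of 5.

2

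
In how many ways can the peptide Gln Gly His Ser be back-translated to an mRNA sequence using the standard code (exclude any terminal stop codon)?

Gln: 2 codons.
Gly: 4 codons.
His: 2 codons.
Ser: 6 codons.
2 × 4 × 2 × 6 = 96.

96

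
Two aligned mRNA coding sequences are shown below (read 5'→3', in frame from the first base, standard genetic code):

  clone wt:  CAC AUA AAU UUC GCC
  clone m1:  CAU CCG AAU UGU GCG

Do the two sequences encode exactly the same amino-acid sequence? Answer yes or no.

no

Codon 1: CAC His / CAU His — synonymous.
Codon 2: AUA Ile / CCG Pro — nonsynonymous.
Codon 3: AAU Asn / AAU Asn — identical.
Codon 4: UUC Phe / UGU Cys — nonsynonymous.
Codon 5: GCC Ala / GCG Ala — synonymous.
Nonsynonymous differences: 2 → different protein.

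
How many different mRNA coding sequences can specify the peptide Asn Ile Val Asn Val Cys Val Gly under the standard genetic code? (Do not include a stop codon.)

Asn: 2 codons.
Ile: 3 codons.
Val: 4 codons.
Asn: 2 codons.
Val: 4 codons.
Cys: 2 codons.
Val: 4 codons.
Gly: 4 codons.
2 × 3 × 4 × 2 × 4 × 2 × 4 × 4 = 6144.

6144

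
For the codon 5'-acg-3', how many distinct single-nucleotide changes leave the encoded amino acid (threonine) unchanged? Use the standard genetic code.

Position 1: none → 0 synonymous.
Position 2: none → 0 synonymous.
Position 3: ACT, ACC, ACA → 3 synonymous.
Total: 0 + 0 + 3 = 3.

3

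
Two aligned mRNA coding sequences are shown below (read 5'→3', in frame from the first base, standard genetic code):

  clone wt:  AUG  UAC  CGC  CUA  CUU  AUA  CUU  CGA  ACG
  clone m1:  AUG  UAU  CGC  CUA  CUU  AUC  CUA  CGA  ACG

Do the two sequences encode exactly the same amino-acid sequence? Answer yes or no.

yes

Codon 1: AUG Met / AUG Met — identical.
Codon 2: UAC Tyr / UAU Tyr — synonymous.
Codon 3: CGC Arg / CGC Arg — identical.
Codon 4: CUA Leu / CUA Leu — identical.
Codon 5: CUU Leu / CUU Leu — identical.
Codon 6: AUA Ile / AUC Ile — synonymous.
Codon 7: CUU Leu / CUA Leu — synonymous.
Codon 8: CGA Arg / CGA Arg — identical.
Codon 9: ACG Thr / ACG Thr — identical.
Nonsynonymous differences: 0 → same protein.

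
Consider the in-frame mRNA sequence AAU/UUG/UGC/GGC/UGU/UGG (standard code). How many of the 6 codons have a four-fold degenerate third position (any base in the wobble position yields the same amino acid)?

Codon 1 AAU (Asn): third position 2-fold.
Codon 2 UUG (Leu): third position 2-fold.
Codon 3 UGC (Cys): third position 2-fold.
Codon 4 GGC (Gly): third position 4-fold.
Codon 5 UGU (Cys): third position 2-fold.
Codon 6 UGG (Trp): third position 1-fold.
Four-fold degenerate third positions: 1.

1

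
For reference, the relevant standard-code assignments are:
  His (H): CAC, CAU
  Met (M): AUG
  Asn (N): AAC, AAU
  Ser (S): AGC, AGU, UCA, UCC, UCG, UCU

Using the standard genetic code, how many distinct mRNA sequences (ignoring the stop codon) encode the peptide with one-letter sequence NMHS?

24

Asn: 2 codons.
Met: 1 codon.
His: 2 codons.
Ser: 6 codons.
2 × 1 × 2 × 6 = 24.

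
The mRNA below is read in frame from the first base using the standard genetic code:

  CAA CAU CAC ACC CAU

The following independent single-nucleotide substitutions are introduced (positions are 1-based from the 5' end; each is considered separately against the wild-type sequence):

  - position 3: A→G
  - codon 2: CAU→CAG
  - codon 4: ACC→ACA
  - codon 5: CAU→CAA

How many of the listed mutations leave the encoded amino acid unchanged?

2

Codon 1: CAA (Gln) → CAG (Gln) — synonymous.
Codon 2: CAU (His) → CAG (Gln) — missense.
Codon 4: ACC (Thr) → ACA (Thr) — synonymous.
Codon 5: CAU (His) → CAA (Gln) — missense.
Synonymous: 2 of 4.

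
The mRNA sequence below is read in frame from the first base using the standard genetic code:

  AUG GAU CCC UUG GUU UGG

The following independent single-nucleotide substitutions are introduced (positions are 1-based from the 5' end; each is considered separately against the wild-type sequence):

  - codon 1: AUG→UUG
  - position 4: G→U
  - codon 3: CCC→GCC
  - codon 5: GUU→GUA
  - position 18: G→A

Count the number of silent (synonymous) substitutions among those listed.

1

Codon 1: AUG (Met) → UUG (Leu) — missense.
Codon 2: GAU (Asp) → UAU (Tyr) — missense.
Codon 3: CCC (Pro) → GCC (Ala) — missense.
Codon 5: GUU (Val) → GUA (Val) — synonymous.
Codon 6: UGG (Trp) → UGA (Stop) — nonsense.
Synonymous: 1 of 5.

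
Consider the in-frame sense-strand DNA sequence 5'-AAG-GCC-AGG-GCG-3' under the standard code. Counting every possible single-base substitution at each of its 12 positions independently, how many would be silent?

9

Codon 1 (AAG, Lys): 1 synonymous substitution.
Codon 2 (GCC, Ala): 3 synonymous substitutions.
Codon 3 (AGG, Arg): 2 synonymous substitutions.
Codon 4 (GCG, Ala): 3 synonymous substitutions.
Total: 1 + 3 + 2 + 3 = 9.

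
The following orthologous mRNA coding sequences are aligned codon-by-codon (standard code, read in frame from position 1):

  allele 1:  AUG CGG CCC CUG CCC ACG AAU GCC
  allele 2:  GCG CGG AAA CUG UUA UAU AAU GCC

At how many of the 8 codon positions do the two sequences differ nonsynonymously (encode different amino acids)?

Codon 1: AUG Met / GCG Ala — nonsynonymous.
Codon 2: CGG Arg / CGG Arg — identical.
Codon 3: CCC Pro / AAA Lys — nonsynonymous.
Codon 4: CUG Leu / CUG Leu — identical.
Codon 5: CCC Pro / UUA Leu — nonsynonymous.
Codon 6: ACG Thr / UAU Tyr — nonsynonymous.
Codon 7: AAU Asn / AAU Asn — identical.
Codon 8: GCC Ala / GCC Ala — identical.
Nonsynonymous differences: 4.

4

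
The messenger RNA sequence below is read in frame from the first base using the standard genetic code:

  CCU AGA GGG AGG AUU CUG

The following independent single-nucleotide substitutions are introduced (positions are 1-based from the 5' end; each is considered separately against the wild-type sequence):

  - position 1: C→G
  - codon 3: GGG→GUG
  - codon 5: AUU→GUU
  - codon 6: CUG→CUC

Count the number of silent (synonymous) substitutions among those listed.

1

Codon 1: CCU (Pro) → GCU (Ala) — missense.
Codon 3: GGG (Gly) → GUG (Val) — missense.
Codon 5: AUU (Ile) → GUU (Val) — missense.
Codon 6: CUG (Leu) → CUC (Leu) — synonymous.
Synonymous: 1 of 4.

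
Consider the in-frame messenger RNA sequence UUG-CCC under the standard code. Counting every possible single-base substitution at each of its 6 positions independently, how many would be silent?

5

Codon 1 (UUG, Leu): 2 synonymous substitutions.
Codon 2 (CCC, Pro): 3 synonymous substitutions.
Total: 2 + 3 = 5.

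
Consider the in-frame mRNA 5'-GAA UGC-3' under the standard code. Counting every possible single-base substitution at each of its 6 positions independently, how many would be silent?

2

Codon 1 (GAA, Glu): 1 synonymous substitution.
Codon 2 (UGC, Cys): 1 synonymous substitution.
Total: 1 + 1 = 2.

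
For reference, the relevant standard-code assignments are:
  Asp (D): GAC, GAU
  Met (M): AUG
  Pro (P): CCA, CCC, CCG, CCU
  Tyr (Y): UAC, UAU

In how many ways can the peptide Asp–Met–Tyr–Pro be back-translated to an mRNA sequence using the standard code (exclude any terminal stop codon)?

16

Asp: 2 codons.
Met: 1 codon.
Tyr: 2 codons.
Pro: 4 codons.
2 × 1 × 2 × 4 = 16.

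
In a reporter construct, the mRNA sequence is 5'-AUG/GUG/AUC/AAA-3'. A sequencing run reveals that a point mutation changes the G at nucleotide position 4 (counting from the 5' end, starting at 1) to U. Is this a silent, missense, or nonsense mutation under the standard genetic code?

Position 4 falls in codon 2: GUG → Val.
After the substitution the codon is UUG → Leu.
Val ≠ Leu, so this is a missense mutation.

missense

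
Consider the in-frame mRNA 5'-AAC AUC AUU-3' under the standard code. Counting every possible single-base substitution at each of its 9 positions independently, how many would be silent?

Codon 1 (AAC, Asn): 1 synonymous substitution.
Codon 2 (AUC, Ile): 2 synonymous substitutions.
Codon 3 (AUU, Ile): 2 synonymous substitutions.
Total: 1 + 2 + 2 = 5.

5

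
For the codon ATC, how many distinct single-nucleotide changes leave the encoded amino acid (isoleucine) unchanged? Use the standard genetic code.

Position 1: none → 0 synonymous.
Position 2: none → 0 synonymous.
Position 3: ATT, ATA → 2 synonymous.
Total: 0 + 0 + 2 = 2.

2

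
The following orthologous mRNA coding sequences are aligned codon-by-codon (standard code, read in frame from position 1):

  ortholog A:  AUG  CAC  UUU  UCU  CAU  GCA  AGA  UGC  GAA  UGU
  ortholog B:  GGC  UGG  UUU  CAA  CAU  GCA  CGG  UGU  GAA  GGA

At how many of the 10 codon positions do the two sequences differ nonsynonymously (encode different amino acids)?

Codon 1: AUG Met / GGC Gly — nonsynonymous.
Codon 2: CAC His / UGG Trp — nonsynonymous.
Codon 3: UUU Phe / UUU Phe — identical.
Codon 4: UCU Ser / CAA Gln — nonsynonymous.
Codon 5: CAU His / CAU His — identical.
Codon 6: GCA Ala / GCA Ala — identical.
Codon 7: AGA Arg / CGG Arg — synonymous.
Codon 8: UGC Cys / UGU Cys — synonymous.
Codon 9: GAA Glu / GAA Glu — identical.
Codon 10: UGU Cys / GGA Gly — nonsynonymous.
Nonsynonymous differences: 4.

4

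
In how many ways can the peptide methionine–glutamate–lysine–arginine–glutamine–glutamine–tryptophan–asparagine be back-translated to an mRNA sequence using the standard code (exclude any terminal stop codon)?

192

Met: 1 codon.
Glu: 2 codons.
Lys: 2 codons.
Arg: 6 codons.
Gln: 2 codons.
Gln: 2 codons.
Trp: 1 codon.
Asn: 2 codons.
1 × 2 × 2 × 6 × 2 × 2 × 1 × 2 = 192.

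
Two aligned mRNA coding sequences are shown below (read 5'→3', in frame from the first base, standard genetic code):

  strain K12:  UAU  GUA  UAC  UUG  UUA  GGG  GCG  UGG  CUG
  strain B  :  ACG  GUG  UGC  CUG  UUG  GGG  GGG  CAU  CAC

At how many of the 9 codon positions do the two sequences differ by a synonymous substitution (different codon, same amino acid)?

Codon 1: UAU Tyr / ACG Thr — nonsynonymous.
Codon 2: GUA Val / GUG Val — synonymous.
Codon 3: UAC Tyr / UGC Cys — nonsynonymous.
Codon 4: UUG Leu / CUG Leu — synonymous.
Codon 5: UUA Leu / UUG Leu — synonymous.
Codon 6: GGG Gly / GGG Gly — identical.
Codon 7: GCG Ala / GGG Gly — nonsynonymous.
Codon 8: UGG Trp / CAU His — nonsynonymous.
Codon 9: CUG Leu / CAC His — nonsynonymous.
Synonymous differences: 3.

3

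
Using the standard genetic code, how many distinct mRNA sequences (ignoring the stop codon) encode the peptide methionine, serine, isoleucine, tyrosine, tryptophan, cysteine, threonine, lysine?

Met: 1 codon.
Ser: 6 codons.
Ile: 3 codons.
Tyr: 2 codons.
Trp: 1 codon.
Cys: 2 codons.
Thr: 4 codons.
Lys: 2 codons.
1 × 6 × 3 × 2 × 1 × 2 × 4 × 2 = 576.

576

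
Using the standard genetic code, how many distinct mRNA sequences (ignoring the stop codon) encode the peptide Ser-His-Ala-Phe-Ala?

Ser: 6 codons.
His: 2 codons.
Ala: 4 codons.
Phe: 2 codons.
Ala: 4 codons.
6 × 2 × 4 × 2 × 4 = 384.

384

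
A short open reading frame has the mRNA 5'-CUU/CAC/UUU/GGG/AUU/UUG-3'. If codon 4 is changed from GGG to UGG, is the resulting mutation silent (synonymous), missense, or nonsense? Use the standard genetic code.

Position 10 falls in codon 4: GGG → Gly.
After the substitution the codon is UGG → Trp.
Gly ≠ Trp, so this is a missense mutation.

missense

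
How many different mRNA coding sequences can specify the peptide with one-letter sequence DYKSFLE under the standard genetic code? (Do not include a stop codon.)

1152

Asp: 2 codons.
Tyr: 2 codons.
Lys: 2 codons.
Ser: 6 codons.
Phe: 2 codons.
Leu: 6 codons.
Glu: 2 codons.
2 × 2 × 2 × 6 × 2 × 6 × 2 = 1152.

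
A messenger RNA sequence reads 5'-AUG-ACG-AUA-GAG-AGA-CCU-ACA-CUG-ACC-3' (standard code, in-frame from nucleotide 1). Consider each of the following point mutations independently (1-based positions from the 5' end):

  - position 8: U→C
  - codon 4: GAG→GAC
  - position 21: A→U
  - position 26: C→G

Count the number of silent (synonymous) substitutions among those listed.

Codon 3: AUA (Ile) → ACA (Thr) — missense.
Codon 4: GAG (Glu) → GAC (Asp) — missense.
Codon 7: ACA (Thr) → ACU (Thr) — synonymous.
Codon 9: ACC (Thr) → AGC (Ser) — missense.
Synonymous: 1 of 4.

1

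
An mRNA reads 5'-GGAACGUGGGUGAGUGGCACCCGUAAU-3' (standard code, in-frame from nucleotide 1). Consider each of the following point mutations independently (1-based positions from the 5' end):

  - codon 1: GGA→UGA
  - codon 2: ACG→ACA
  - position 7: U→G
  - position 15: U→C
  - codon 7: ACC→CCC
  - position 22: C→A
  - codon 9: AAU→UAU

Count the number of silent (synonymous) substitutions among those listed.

Codon 1: GGA (Gly) → UGA (Stop) — nonsense.
Codon 2: ACG (Thr) → ACA (Thr) — synonymous.
Codon 3: UGG (Trp) → GGG (Gly) — missense.
Codon 5: AGU (Ser) → AGC (Ser) — synonymous.
Codon 7: ACC (Thr) → CCC (Pro) — missense.
Codon 8: CGU (Arg) → AGU (Ser) — missense.
Codon 9: AAU (Asn) → UAU (Tyr) — missense.
Synonymous: 2 of 7.

2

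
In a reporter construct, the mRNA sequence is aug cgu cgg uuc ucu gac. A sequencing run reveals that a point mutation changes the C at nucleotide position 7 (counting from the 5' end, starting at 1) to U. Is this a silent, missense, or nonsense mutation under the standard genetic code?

Position 7 falls in codon 3: CGG → Arg.
After the substitution the codon is UGG → Trp.
Arg ≠ Trp, so this is a missense mutation.

missense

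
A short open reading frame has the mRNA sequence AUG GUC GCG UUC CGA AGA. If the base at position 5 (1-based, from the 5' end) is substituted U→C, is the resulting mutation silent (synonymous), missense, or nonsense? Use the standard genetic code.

Position 5 falls in codon 2: GUC → Val.
After the substitution the codon is GCC → Ala.
Val ≠ Ala, so this is a missense mutation.

missense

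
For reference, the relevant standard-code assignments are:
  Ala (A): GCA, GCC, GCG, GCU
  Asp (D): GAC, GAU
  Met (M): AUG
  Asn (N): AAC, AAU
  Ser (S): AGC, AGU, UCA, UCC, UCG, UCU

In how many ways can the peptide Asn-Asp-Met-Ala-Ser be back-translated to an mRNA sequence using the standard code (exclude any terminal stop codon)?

96

Asn: 2 codons.
Asp: 2 codons.
Met: 1 codon.
Ala: 4 codons.
Ser: 6 codons.
2 × 2 × 1 × 4 × 6 = 96.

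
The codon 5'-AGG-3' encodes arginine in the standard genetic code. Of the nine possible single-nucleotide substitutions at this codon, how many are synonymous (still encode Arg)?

Position 1: CGG → 1 synonymous.
Position 2: none → 0 synonymous.
Position 3: AGA → 1 synonymous.
Total: 1 + 0 + 1 = 2.

2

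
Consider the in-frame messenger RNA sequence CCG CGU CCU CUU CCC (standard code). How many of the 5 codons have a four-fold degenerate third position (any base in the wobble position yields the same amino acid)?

5

Codon 1 CCG (Pro): third position 4-fold.
Codon 2 CGU (Arg): third position 4-fold.
Codon 3 CCU (Pro): third position 4-fold.
Codon 4 CUU (Leu): third position 4-fold.
Codon 5 CCC (Pro): third position 4-fold.
Four-fold degenerate third positions: 5.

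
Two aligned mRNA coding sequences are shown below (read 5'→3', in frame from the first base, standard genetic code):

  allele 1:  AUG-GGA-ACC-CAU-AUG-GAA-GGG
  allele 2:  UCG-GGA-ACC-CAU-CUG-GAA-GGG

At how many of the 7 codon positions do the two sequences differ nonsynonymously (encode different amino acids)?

2

Codon 1: AUG Met / UCG Ser — nonsynonymous.
Codon 2: GGA Gly / GGA Gly — identical.
Codon 3: ACC Thr / ACC Thr — identical.
Codon 4: CAU His / CAU His — identical.
Codon 5: AUG Met / CUG Leu — nonsynonymous.
Codon 6: GAA Glu / GAA Glu — identical.
Codon 7: GGG Gly / GGG Gly — identical.
Nonsynonymous differences: 2.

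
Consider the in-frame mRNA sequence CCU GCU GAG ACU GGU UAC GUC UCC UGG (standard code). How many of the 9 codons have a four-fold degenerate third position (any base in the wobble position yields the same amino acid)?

6

Codon 1 CCU (Pro): third position 4-fold.
Codon 2 GCU (Ala): third position 4-fold.
Codon 3 GAG (Glu): third position 2-fold.
Codon 4 ACU (Thr): third position 4-fold.
Codon 5 GGU (Gly): third position 4-fold.
Codon 6 UAC (Tyr): third position 2-fold.
Codon 7 GUC (Val): third position 4-fold.
Codon 8 UCC (Ser): third position 4-fold.
Codon 9 UGG (Trp): third position 1-fold.
Four-fold degenerate third positions: 6.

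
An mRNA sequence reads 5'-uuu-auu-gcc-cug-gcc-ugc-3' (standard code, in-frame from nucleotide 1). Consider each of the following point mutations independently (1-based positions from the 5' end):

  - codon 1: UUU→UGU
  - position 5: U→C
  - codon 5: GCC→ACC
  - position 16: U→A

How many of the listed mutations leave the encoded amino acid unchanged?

0

Codon 1: UUU (Phe) → UGU (Cys) — missense.
Codon 2: AUU (Ile) → ACU (Thr) — missense.
Codon 5: GCC (Ala) → ACC (Thr) — missense.
Codon 6: UGC (Cys) → AGC (Ser) — missense.
Synonymous: 0 of 4.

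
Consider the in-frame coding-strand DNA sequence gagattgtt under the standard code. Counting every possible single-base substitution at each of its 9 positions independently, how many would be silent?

6

Codon 1 (GAG, Glu): 1 synonymous substitution.
Codon 2 (ATT, Ile): 2 synonymous substitutions.
Codon 3 (GTT, Val): 3 synonymous substitutions.
Total: 1 + 2 + 3 = 6.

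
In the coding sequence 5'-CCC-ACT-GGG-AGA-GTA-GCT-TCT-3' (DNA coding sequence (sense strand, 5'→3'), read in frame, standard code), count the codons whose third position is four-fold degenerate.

Codon 1 CCC (Pro): third position 4-fold.
Codon 2 ACT (Thr): third position 4-fold.
Codon 3 GGG (Gly): third position 4-fold.
Codon 4 AGA (Arg): third position 2-fold.
Codon 5 GTA (Val): third position 4-fold.
Codon 6 GCT (Ala): third position 4-fold.
Codon 7 TCT (Ser): third position 4-fold.
Four-fold degenerate third positions: 6.

6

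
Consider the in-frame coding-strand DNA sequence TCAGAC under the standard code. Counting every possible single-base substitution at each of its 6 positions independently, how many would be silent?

Codon 1 (TCA, Ser): 3 synonymous substitutions.
Codon 2 (GAC, Asp): 1 synonymous substitution.
Total: 3 + 1 = 4.

4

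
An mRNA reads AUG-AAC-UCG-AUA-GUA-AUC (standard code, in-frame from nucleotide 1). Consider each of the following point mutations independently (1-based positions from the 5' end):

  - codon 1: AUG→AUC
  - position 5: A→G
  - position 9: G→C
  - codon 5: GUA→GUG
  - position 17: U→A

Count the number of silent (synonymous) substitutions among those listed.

Codon 1: AUG (Met) → AUC (Ile) — missense.
Codon 2: AAC (Asn) → AGC (Ser) — missense.
Codon 3: UCG (Ser) → UCC (Ser) — synonymous.
Codon 5: GUA (Val) → GUG (Val) — synonymous.
Codon 6: AUC (Ile) → AAC (Asn) — missense.
Synonymous: 2 of 5.

2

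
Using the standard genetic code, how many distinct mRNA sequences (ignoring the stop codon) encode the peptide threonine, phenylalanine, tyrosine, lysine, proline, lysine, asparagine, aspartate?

1024

Thr: 4 codons.
Phe: 2 codons.
Tyr: 2 codons.
Lys: 2 codons.
Pro: 4 codons.
Lys: 2 codons.
Asn: 2 codons.
Asp: 2 codons.
4 × 2 × 2 × 2 × 4 × 2 × 2 × 2 = 1024.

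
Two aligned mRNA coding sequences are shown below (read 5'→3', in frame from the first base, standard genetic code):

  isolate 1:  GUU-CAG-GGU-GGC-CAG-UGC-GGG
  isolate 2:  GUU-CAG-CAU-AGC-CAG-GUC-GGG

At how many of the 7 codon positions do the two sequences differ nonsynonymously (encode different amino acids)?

3

Codon 1: GUU Val / GUU Val — identical.
Codon 2: CAG Gln / CAG Gln — identical.
Codon 3: GGU Gly / CAU His — nonsynonymous.
Codon 4: GGC Gly / AGC Ser — nonsynonymous.
Codon 5: CAG Gln / CAG Gln — identical.
Codon 6: UGC Cys / GUC Val — nonsynonymous.
Codon 7: GGG Gly / GGG Gly — identical.
Nonsynonymous differences: 3.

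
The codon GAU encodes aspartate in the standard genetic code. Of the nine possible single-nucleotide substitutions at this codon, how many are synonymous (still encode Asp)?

1

Position 1: none → 0 synonymous.
Position 2: none → 0 synonymous.
Position 3: GAC → 1 synonymous.
Total: 0 + 0 + 1 = 1.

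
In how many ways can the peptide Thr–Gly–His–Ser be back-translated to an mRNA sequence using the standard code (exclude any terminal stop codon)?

Thr: 4 codons.
Gly: 4 codons.
His: 2 codons.
Ser: 6 codons.
4 × 4 × 2 × 6 = 192.

192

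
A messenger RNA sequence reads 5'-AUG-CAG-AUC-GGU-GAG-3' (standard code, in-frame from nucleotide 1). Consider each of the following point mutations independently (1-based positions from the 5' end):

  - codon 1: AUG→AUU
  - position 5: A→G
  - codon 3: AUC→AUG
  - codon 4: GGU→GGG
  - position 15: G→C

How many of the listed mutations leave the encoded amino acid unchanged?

Codon 1: AUG (Met) → AUU (Ile) — missense.
Codon 2: CAG (Gln) → CGG (Arg) — missense.
Codon 3: AUC (Ile) → AUG (Met) — missense.
Codon 4: GGU (Gly) → GGG (Gly) — synonymous.
Codon 5: GAG (Glu) → GAC (Asp) — missense.
Synonymous: 1 of 5.

1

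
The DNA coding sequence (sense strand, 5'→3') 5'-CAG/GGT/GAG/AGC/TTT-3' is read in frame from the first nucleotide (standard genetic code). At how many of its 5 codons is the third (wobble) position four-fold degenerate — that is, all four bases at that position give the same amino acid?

1

Codon 1 CAG (Gln): third position 2-fold.
Codon 2 GGT (Gly): third position 4-fold.
Codon 3 GAG (Glu): third position 2-fold.
Codon 4 AGC (Ser): third position 2-fold.
Codon 5 TTT (Phe): third position 2-fold.
Four-fold degenerate third positions: 1.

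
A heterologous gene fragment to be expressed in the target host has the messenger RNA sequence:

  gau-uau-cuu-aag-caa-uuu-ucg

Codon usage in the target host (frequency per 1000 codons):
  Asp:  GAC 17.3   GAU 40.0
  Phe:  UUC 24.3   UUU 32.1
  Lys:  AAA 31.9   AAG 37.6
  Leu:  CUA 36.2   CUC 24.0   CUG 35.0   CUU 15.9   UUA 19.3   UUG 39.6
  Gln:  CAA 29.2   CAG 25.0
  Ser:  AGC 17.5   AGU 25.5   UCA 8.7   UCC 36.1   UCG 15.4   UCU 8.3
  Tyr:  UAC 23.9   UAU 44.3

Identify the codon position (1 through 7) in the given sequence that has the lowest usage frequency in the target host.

Codon 1 GAU (Asp): 40.0 per 1000.
Codon 2 UAU (Tyr): 44.3 per 1000.
Codon 3 CUU (Leu): 15.9 per 1000.
Codon 4 AAG (Lys): 37.6 per 1000.
Codon 5 CAA (Gln): 29.2 per 1000.
Codon 6 UUU (Phe): 32.1 per 1000.
Codon 7 UCG (Ser): 15.4 per 1000.
Lowest frequency is 15.4 at codon 7.

7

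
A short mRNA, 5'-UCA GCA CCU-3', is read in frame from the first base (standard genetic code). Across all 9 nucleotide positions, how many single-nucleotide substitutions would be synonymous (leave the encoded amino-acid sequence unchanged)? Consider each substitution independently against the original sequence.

Codon 1 (UCA, Ser): 3 synonymous substitutions.
Codon 2 (GCA, Ala): 3 synonymous substitutions.
Codon 3 (CCU, Pro): 3 synonymous substitutions.
Total: 3 + 3 + 3 = 9.

9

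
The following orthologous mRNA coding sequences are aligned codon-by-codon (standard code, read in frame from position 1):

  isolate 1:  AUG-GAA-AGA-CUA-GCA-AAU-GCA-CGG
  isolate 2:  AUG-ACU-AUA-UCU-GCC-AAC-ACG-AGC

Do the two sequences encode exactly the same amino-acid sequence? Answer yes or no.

no

Codon 1: AUG Met / AUG Met — identical.
Codon 2: GAA Glu / ACU Thr — nonsynonymous.
Codon 3: AGA Arg / AUA Ile — nonsynonymous.
Codon 4: CUA Leu / UCU Ser — nonsynonymous.
Codon 5: GCA Ala / GCC Ala — synonymous.
Codon 6: AAU Asn / AAC Asn — synonymous.
Codon 7: GCA Ala / ACG Thr — nonsynonymous.
Codon 8: CGG Arg / AGC Ser — nonsynonymous.
Nonsynonymous differences: 5 → different protein.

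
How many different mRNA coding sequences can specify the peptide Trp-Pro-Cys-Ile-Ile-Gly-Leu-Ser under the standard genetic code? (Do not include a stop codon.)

10368

Trp: 1 codon.
Pro: 4 codons.
Cys: 2 codons.
Ile: 3 codons.
Ile: 3 codons.
Gly: 4 codons.
Leu: 6 codons.
Ser: 6 codons.
1 × 4 × 2 × 3 × 3 × 4 × 6 × 6 = 10368.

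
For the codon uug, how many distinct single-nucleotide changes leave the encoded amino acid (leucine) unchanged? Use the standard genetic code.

2

Position 1: CUG → 1 synonymous.
Position 2: none → 0 synonymous.
Position 3: UUA → 1 synonymous.
Total: 1 + 0 + 1 = 2.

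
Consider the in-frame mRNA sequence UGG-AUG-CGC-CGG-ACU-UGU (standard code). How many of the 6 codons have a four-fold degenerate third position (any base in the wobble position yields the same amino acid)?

Codon 1 UGG (Trp): third position 1-fold.
Codon 2 AUG (Met): third position 1-fold.
Codon 3 CGC (Arg): third position 4-fold.
Codon 4 CGG (Arg): third position 4-fold.
Codon 5 ACU (Thr): third position 4-fold.
Codon 6 UGU (Cys): third position 2-fold.
Four-fold degenerate third positions: 3.

3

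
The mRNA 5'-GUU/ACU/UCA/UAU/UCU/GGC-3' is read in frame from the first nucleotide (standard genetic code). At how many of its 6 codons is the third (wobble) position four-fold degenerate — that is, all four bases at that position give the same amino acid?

Codon 1 GUU (Val): third position 4-fold.
Codon 2 ACU (Thr): third position 4-fold.
Codon 3 UCA (Ser): third position 4-fold.
Codon 4 UAU (Tyr): third position 2-fold.
Codon 5 UCU (Ser): third position 4-fold.
Codon 6 GGC (Gly): third position 4-fold.
Four-fold degenerate third positions: 5.

5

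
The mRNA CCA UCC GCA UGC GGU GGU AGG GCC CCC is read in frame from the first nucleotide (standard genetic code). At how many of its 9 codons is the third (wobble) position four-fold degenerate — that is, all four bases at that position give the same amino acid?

Codon 1 CCA (Pro): third position 4-fold.
Codon 2 UCC (Ser): third position 4-fold.
Codon 3 GCA (Ala): third position 4-fold.
Codon 4 UGC (Cys): third position 2-fold.
Codon 5 GGU (Gly): third position 4-fold.
Codon 6 GGU (Gly): third position 4-fold.
Codon 7 AGG (Arg): third position 2-fold.
Codon 8 GCC (Ala): third position 4-fold.
Codon 9 CCC (Pro): third position 4-fold.
Four-fold degenerate third positions: 7.

7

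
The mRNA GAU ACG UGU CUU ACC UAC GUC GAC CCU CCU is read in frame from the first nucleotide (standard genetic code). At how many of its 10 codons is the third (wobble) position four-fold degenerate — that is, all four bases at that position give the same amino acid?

Codon 1 GAU (Asp): third position 2-fold.
Codon 2 ACG (Thr): third position 4-fold.
Codon 3 UGU (Cys): third position 2-fold.
Codon 4 CUU (Leu): third position 4-fold.
Codon 5 ACC (Thr): third position 4-fold.
Codon 6 UAC (Tyr): third position 2-fold.
Codon 7 GUC (Val): third position 4-fold.
Codon 8 GAC (Asp): third position 2-fold.
Codon 9 CCU (Pro): third position 4-fold.
Codon 10 CCU (Pro): third position 4-fold.
Four-fold degenerate third positions: 6.

6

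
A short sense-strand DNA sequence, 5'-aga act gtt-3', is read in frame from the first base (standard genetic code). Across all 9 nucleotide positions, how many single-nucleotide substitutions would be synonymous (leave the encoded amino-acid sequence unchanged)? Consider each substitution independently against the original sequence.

8

Codon 1 (AGA, Arg): 2 synonymous substitutions.
Codon 2 (ACT, Thr): 3 synonymous substitutions.
Codon 3 (GTT, Val): 3 synonymous substitutions.
Total: 2 + 3 + 3 = 8.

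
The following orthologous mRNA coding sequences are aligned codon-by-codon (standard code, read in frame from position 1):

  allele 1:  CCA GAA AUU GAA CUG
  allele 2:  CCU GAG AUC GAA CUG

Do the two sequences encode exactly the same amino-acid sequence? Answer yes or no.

Codon 1: CCA Pro / CCU Pro — synonymous.
Codon 2: GAA Glu / GAG Glu — synonymous.
Codon 3: AUU Ile / AUC Ile — synonymous.
Codon 4: GAA Glu / GAA Glu — identical.
Codon 5: CUG Leu / CUG Leu — identical.
Nonsynonymous differences: 0 → same protein.

yes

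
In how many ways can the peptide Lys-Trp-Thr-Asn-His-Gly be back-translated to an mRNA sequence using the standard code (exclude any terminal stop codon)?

128

Lys: 2 codons.
Trp: 1 codon.
Thr: 4 codons.
Asn: 2 codons.
His: 2 codons.
Gly: 4 codons.
2 × 1 × 4 × 2 × 2 × 4 = 128.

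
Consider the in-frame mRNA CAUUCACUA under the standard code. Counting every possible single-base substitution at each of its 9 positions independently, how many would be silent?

8

Codon 1 (CAU, His): 1 synonymous substitution.
Codon 2 (UCA, Ser): 3 synonymous substitutions.
Codon 3 (CUA, Leu): 4 synonymous substitutions.
Total: 1 + 3 + 4 = 8.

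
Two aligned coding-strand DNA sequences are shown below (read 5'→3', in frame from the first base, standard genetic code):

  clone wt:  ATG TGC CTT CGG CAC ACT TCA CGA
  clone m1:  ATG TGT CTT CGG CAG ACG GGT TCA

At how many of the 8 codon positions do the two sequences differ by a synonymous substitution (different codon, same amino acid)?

Codon 1: ATG Met / ATG Met — identical.
Codon 2: TGC Cys / TGT Cys — synonymous.
Codon 3: CTT Leu / CTT Leu — identical.
Codon 4: CGG Arg / CGG Arg — identical.
Codon 5: CAC His / CAG Gln — nonsynonymous.
Codon 6: ACT Thr / ACG Thr — synonymous.
Codon 7: TCA Ser / GGT Gly — nonsynonymous.
Codon 8: CGA Arg / TCA Ser — nonsynonymous.
Synonymous differences: 2.

2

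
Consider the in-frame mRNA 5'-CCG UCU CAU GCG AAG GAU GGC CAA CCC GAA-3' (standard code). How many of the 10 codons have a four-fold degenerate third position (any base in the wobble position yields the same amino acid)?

Codon 1 CCG (Pro): third position 4-fold.
Codon 2 UCU (Ser): third position 4-fold.
Codon 3 CAU (His): third position 2-fold.
Codon 4 GCG (Ala): third position 4-fold.
Codon 5 AAG (Lys): third position 2-fold.
Codon 6 GAU (Asp): third position 2-fold.
Codon 7 GGC (Gly): third position 4-fold.
Codon 8 CAA (Gln): third position 2-fold.
Codon 9 CCC (Pro): third position 4-fold.
Codon 10 GAA (Glu): third position 2-fold.
Four-fold degenerate third positions: 5.

5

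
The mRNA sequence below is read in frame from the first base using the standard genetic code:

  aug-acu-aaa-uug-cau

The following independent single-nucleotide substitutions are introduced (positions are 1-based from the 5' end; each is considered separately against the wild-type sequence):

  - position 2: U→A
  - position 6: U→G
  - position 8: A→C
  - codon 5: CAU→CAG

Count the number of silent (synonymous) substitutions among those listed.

Codon 1: AUG (Met) → AAG (Lys) — missense.
Codon 2: ACU (Thr) → ACG (Thr) — synonymous.
Codon 3: AAA (Lys) → ACA (Thr) — missense.
Codon 5: CAU (His) → CAG (Gln) — missense.
Synonymous: 1 of 4.

1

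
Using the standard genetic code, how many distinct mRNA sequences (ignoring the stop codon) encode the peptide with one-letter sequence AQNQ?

32

Ala: 4 codons.
Gln: 2 codons.
Asn: 2 codons.
Gln: 2 codons.
4 × 2 × 2 × 2 = 32.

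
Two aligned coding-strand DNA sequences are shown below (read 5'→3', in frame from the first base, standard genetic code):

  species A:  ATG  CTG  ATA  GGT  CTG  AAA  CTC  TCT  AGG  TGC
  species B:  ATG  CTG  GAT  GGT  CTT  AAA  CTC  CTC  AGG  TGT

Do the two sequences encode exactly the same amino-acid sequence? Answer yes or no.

no

Codon 1: ATG Met / ATG Met — identical.
Codon 2: CTG Leu / CTG Leu — identical.
Codon 3: ATA Ile / GAT Asp — nonsynonymous.
Codon 4: GGT Gly / GGT Gly — identical.
Codon 5: CTG Leu / CTT Leu — synonymous.
Codon 6: AAA Lys / AAA Lys — identical.
Codon 7: CTC Leu / CTC Leu — identical.
Codon 8: TCT Ser / CTC Leu — nonsynonymous.
Codon 9: AGG Arg / AGG Arg — identical.
Codon 10: TGC Cys / TGT Cys — synonymous.
Nonsynonymous differences: 2 → different protein.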